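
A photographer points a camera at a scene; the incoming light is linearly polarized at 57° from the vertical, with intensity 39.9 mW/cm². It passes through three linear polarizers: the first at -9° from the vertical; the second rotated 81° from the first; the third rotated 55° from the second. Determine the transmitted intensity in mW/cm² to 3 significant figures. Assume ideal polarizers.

By Malus's law, I₁ = 39.9 mW/cm² · cos²(66°) = 6.601 mW/cm².
I₂ = I₁ · cos²(81°) = 6.601 · 0.02447 = 0.1615 mW/cm².
I₃ = I₂ · cos²(55°) = 0.1615 · 0.329 = 0.05314 mW/cm².

I ≈ 0.0531 mW/cm²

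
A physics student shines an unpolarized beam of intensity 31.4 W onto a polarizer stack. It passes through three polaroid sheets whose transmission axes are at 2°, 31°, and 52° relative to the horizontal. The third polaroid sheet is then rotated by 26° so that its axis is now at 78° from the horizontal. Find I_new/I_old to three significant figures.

I_new/I_old ≈ 0.534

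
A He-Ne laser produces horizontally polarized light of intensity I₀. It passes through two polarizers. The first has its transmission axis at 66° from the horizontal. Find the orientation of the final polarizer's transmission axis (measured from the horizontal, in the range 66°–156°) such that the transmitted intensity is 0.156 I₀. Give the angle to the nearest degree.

θ ≈ 80°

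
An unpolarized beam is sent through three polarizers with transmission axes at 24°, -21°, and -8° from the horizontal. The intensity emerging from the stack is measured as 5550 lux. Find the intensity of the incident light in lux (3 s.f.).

Unpolarized light through the first polarizer → I₁ = ½ I₀, now polarized at 24°.
I₂ = I₁ cos²(-21° − 24°) = 0.5 I₀ · cos²(45°) = 0.25 I₀.
I₃ = I₂ cos²(-8° + 21°) = 0.25 I₀ · cos²(13°) = 0.2373 I₀.
So 5550 lux = 0.2373 I₀, giving I₀ = 5550/0.2373 = 2.338e+04 lux.

I₀ ≈ 2.34e4 lux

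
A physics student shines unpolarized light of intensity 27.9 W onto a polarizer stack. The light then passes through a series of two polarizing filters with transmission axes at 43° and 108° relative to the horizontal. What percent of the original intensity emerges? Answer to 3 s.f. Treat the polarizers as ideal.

≈ 8.93%

Unpolarized light through the first polarizer → I₁ = 27.9 W/2 = 13.95 W, polarized at 43°.
I₂ = I₁ · cos²(65°) = 13.95 · 0.1786 = 2.492 W.
That is 8.93% of the incident intensity.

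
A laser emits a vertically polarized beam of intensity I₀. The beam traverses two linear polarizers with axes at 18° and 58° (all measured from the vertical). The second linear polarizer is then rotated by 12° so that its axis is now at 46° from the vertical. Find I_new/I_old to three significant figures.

I_new/I_old ≈ 1.33

Before rotation:
I₁ = I₀ cos²(18° − 0°) = I₀ cos²(18°) = 0.9045 I₀.
I₂ = I₁ cos²(58° − 18°) = 0.9045 I₀ · cos²(40°) = 0.5308 I₀.
After rotation:
I₁ = I₀ cos²(18° − 0°) = I₀ cos²(18°) = 0.9045 I₀.
I₂ = I₁ cos²(46° − 18°) = 0.9045 I₀ · cos²(28°) = 0.7052 I₀.
Ratio = 0.7052 / 0.5308 = 1.329.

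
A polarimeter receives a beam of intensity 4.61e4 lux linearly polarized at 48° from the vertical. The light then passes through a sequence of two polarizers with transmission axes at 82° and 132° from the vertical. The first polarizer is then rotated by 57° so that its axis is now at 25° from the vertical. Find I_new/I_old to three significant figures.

Before rotation:
I₁ = I₀ cos²(82° − 48°) = I₀ cos²(34°) = 0.6873 I₀.
I₂ = I₁ cos²(132° − 82°) = 0.6873 I₀ · cos²(50°) = 0.284 I₀.
After rotation:
I₁ = I₀ cos²(25° − 48°) = I₀ cos²(23°) = 0.8473 I₀.
Angle between axes 1 and 2: 73°. I₂ = 0.8473 I₀ · cos²(73°) = 0.07243 I₀.
Ratio = 0.07243 / 0.284 = 0.2551.

I_new/I_old ≈ 0.255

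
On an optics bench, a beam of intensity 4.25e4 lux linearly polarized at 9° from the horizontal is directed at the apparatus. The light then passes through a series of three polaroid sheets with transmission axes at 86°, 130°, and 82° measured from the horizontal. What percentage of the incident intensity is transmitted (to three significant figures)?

≈ 1.17%

I₁ = 4.25e4 lux · cos²(77°) = 2151 lux.
I₂ = I₁ · cos²(44°) = 2151 · 0.5174 = 1113 lux.
I₃ = I₂ · cos²(48°) = 1113 · 0.4477 = 498.3 lux.
That is 1.172% of the incident intensity.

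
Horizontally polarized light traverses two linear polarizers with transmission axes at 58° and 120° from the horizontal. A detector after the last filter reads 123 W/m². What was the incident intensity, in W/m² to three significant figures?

I₀ ≈ 1990 W/m²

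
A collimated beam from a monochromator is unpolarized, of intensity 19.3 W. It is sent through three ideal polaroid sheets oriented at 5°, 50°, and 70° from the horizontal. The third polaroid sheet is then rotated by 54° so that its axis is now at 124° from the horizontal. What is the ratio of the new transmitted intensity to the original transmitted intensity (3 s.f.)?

I_new/I_old ≈ 0.0860

Before rotation:
Unpolarized light through the first polarizer → I₁ = ½ I₀, now polarized at 5°.
I₂ = I₁ cos²(50° − 5°) = 0.5 I₀ · cos²(45°) = 0.25 I₀.
I₃ = I₂ cos²(70° − 50°) = 0.25 I₀ · cos²(20°) = 0.2208 I₀.
After rotation:
Unpolarized light through the first polarizer → I₁ = ½ I₀, now polarized at 5°.
I₂ = I₁ cos²(50° − 5°) = 0.5 I₀ · cos²(45°) = 0.25 I₀.
I₃ = I₂ cos²(124° − 50°) = 0.25 I₀ · cos²(74°) = 0.01899 I₀.
Ratio = 0.01899 / 0.2208 = 0.08604.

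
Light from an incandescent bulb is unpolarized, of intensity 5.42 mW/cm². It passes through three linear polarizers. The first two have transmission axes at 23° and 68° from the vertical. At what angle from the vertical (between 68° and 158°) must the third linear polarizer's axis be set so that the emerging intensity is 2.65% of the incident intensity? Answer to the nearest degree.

Unpolarized light through the first polarizer → I₁ = ½ I₀, now polarized at 23°.
I₂ = I₁ cos²(68° − 23°) = 0.5 I₀ · cos²(45°) = 0.25 I₀.
Need I₃/I₀ = 0.0265, so cos²(θ − 68°) = 0.0265 / 0.25 = 0.106.
θ − 68° = arccos(√0.106) = 71.0°, giving θ ≈ 68 + 71.0 = 139.0°.

θ ≈ 139°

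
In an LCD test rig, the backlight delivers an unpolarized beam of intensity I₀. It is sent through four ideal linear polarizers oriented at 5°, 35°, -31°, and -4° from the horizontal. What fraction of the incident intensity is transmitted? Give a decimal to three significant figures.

≈ 0.0493 I₀

Unpolarized light through the first polarizer → I₁ = ½ I₀, now polarized at 5°.
I₂ = I₁ cos²(35° − 5°) = 0.5 I₀ · cos²(30°) = 0.375 I₀.
I₃ = I₂ cos²(-31° − 35°) = 0.375 I₀ · cos²(66°) = 0.06204 I₀.
I₄ = I₃ cos²(-4° + 31°) = 0.06204 I₀ · cos²(27°) = 0.04925 I₀.
Transmitted fraction = 0.04925.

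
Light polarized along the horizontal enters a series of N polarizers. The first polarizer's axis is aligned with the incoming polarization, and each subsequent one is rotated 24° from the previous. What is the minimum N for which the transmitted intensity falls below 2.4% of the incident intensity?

N = 22

First polarizer is aligned with the polarization: full transmission.
Each further stage multiplies by cos²(24°) = 0.8346.
After N polarizers: T = 0.8346^(N−1). Require T < 0.024 ⇒ N−1 > ln(0.024)/ln(0.8346) = 20.62, so N−1 ≥ 21 and N = 22.
Check: N=22 gives T = 0.02242 < 0.024; N=21 gives T = 0.02687.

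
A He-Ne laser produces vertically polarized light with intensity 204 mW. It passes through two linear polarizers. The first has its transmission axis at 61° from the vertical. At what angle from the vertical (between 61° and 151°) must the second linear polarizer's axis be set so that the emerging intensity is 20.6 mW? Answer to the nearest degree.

By Malus's law, I₁ = I₀ cos²(61° − 0°) = I₀ cos²(61°) = 0.235 I₀.
Target fraction: 20.6 / 204 mW = 0.101 of I₀.
Need I₂/I₀ = 0.101, so cos²(θ − 61°) = 0.101 / 0.235 = 0.4296.
θ − 61° = arccos(√0.4296) = 49.0°, giving θ ≈ 61 + 49.0 = 110.0°.

θ ≈ 110°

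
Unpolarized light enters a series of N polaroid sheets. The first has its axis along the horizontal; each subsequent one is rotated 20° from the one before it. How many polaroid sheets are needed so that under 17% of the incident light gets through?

N = 10

First polarizer halves the unpolarized light: factor 1/2.
Each further stage multiplies by cos²(20°) = 0.883.
After N polarizers: T = 0.5·0.883^(N−1). Require T < 0.17 ⇒ N−1 > ln(0.17/0.5)/ln(0.883) = 8.67, so N−1 ≥ 9 and N = 10.
Check: N=10 gives T = 0.1632 < 0.17; N=9 gives T = 0.1848.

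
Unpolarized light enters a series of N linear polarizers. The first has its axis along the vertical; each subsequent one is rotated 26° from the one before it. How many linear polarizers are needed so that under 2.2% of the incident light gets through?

First polarizer halves the unpolarized light: factor 1/2.
Each further stage multiplies by cos²(26°) = 0.8078.
After N polarizers: T = 0.5·0.8078^(N−1). Require T < 0.022 ⇒ N−1 > ln(0.022/0.5)/ln(0.8078) = 14.64, so N−1 ≥ 15 and N = 16.
Check: N=16 gives T = 0.02036 < 0.022; N=15 gives T = 0.0252.

N = 16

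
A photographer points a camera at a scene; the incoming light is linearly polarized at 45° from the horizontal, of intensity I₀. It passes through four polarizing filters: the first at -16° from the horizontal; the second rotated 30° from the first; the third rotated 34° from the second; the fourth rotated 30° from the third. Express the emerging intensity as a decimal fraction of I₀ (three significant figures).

I₁ = I₀ cos²(-16° − 45°) = I₀ cos²(61°) = 0.235 I₀.
I₂ = I₁ cos²(30°) = 0.235 · 0.75 I₀ = 0.1763 I₀.
I₃ = I₂ cos²(34°) = 0.1763 · 0.6873 I₀ = 0.1212 I₀.
I₄ = I₃ cos²(30°) = 0.1212 · 0.75 I₀ = 0.09087 I₀.
Transmitted fraction = 0.09087.

≈ 0.0909 I₀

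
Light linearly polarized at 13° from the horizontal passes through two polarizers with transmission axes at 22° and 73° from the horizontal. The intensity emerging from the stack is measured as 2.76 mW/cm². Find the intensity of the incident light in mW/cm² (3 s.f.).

I₁ = I₀ cos²(22° − 13°) = I₀ cos²(9°) = 0.9755 I₀.
I₂ = I₁ cos²(73° − 22°) = 0.9755 I₀ · cos²(51°) = 0.3864 I₀.
So 2.76 mW/cm² = 0.3864 I₀, giving I₀ = 2.76/0.3864 = 7.144 mW/cm².

I₀ ≈ 7.14 mW/cm²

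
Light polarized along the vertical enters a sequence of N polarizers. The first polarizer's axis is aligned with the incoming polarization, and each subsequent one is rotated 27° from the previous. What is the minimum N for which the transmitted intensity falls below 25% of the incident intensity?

First polarizer is aligned with the polarization: full transmission.
Each further stage multiplies by cos²(27°) = 0.7939.
After N polarizers: T = 0.7939^(N−1). Require T < 0.25 ⇒ N−1 > ln(0.25)/ln(0.7939) = 6.01, so N−1 ≥ 7 and N = 8.
Check: N=8 gives T = 0.1988 < 0.25; N=7 gives T = 0.2504.

N = 8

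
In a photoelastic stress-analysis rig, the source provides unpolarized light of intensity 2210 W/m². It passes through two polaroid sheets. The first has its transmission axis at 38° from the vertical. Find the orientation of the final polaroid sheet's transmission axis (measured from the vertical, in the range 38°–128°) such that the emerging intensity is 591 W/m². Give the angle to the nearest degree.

θ ≈ 81°

Unpolarized light through the first polarizer → I₁ = ½ I₀, now polarized at 38°.
Target fraction: 591 / 2210 W/m² = 0.2674 of I₀.
Need I₂/I₀ = 0.2674, so cos²(θ − 38°) = 0.2674 / 0.5 = 0.5348.
θ − 38° = arccos(√0.5348) = 43.0°, giving θ ≈ 38 + 43.0 = 81.0°.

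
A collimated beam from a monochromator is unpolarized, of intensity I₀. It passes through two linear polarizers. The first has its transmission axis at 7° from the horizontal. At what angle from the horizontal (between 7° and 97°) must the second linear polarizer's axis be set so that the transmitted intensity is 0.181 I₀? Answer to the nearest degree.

Unpolarized light through the first polarizer → I₁ = ½ I₀, now polarized at 7°.
Need I₂/I₀ = 0.181, so cos²(θ − 7°) = 0.181 / 0.5 = 0.362.
θ − 7° = arccos(√0.362) = 53.0°, giving θ ≈ 7 + 53.0 = 60.0°.

θ ≈ 60°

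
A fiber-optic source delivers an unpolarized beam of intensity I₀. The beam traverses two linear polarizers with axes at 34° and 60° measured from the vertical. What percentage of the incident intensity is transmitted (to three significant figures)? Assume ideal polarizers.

Unpolarized light through the first polarizer → I₁ = ½ I₀, now polarized at 34°.
I₂ = I₁ cos²(60° − 34°) = 0.5 I₀ · cos²(26°) = 0.4039 I₀.
That is 40.39% of the incident intensity.

≈ 40.4%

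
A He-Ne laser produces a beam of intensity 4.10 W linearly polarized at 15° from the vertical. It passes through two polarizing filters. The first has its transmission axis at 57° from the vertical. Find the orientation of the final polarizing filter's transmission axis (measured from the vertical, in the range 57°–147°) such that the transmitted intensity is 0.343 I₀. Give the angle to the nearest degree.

By Malus's law, I₁ = I₀ cos²(57° − 15°) = I₀ cos²(42°) = 0.5523 I₀.
Need I₂/I₀ = 0.343, so cos²(θ − 57°) = 0.343 / 0.5523 = 0.6211.
θ − 57° = arccos(√0.6211) = 38.0°, giving θ ≈ 57 + 38.0 = 95.0°.

θ ≈ 95°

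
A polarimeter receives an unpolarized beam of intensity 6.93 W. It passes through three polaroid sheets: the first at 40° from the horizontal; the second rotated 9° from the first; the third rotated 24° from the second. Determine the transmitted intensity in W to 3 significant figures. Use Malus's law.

Unpolarized light through the first polarizer → I₁ = 6.93 W/2 = 3.465 W, polarized at 40°.
I₂ = I₁ · cos²(9°) = 3.465 · 0.9755 = 3.38 W.
I₃ = I₂ · cos²(24°) = 3.38 · 0.8346 = 2.821 W.

I ≈ 2.82 W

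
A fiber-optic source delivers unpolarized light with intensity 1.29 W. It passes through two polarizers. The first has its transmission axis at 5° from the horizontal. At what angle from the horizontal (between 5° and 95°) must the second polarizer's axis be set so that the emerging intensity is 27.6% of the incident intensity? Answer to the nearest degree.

θ ≈ 47°

Unpolarized light through the first polarizer → I₁ = ½ I₀, now polarized at 5°.
Need I₂/I₀ = 0.276, so cos²(θ − 5°) = 0.276 / 0.5 = 0.552.
θ − 5° = arccos(√0.552) = 42.0°, giving θ ≈ 5 + 42.0 = 47.0°.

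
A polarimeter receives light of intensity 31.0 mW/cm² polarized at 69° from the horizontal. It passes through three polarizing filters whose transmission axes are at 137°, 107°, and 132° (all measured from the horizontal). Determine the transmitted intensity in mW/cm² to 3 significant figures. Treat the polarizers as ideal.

By Malus's law, I₁ = 31.0 mW/cm² · cos²(68°) = 4.35 mW/cm².
I₂ = I₁ · cos²(30°) = 4.35 · 0.75 = 3.263 mW/cm².
I₃ = I₂ · cos²(25°) = 3.263 · 0.8214 = 2.68 mW/cm².

I ≈ 2.68 mW/cm²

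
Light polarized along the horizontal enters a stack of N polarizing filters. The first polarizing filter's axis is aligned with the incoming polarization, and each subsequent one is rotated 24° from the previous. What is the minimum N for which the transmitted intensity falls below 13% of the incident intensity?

First polarizer is aligned with the polarization: full transmission.
Each further stage multiplies by cos²(24°) = 0.8346.
After N polarizers: T = 0.8346^(N−1). Require T < 0.13 ⇒ N−1 > ln(0.13)/ln(0.8346) = 11.28, so N−1 ≥ 12 and N = 13.
Check: N=13 gives T = 0.1142 < 0.13; N=12 gives T = 0.1368.

N = 13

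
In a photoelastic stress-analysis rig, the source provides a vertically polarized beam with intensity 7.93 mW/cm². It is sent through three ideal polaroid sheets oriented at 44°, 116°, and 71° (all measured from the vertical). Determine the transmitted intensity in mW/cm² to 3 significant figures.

I ≈ 0.196 mW/cm²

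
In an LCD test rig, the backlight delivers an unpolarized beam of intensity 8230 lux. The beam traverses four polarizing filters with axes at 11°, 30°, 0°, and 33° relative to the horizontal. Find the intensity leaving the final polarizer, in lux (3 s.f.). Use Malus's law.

I ≈ 1940 lux

Unpolarized light through the first polarizer → I₁ = 8230 lux/2 = 4115 lux, polarized at 11°.
I₂ = I₁ · cos²(19°) = 4115 · 0.894 = 3679 lux.
I₃ = I₂ · cos²(30°) = 3679 · 0.75 = 2759 lux.
I₄ = I₃ · cos²(33°) = 2759 · 0.7034 = 1941 lux.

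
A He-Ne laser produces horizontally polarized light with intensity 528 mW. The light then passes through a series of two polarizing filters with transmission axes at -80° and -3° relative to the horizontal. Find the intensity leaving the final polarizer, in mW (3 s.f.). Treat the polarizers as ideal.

I ≈ 0.806 mW

I₁ = 528 mW · cos²(80°) = 15.92 mW.
I₂ = I₁ · cos²(77°) = 15.92 · 0.0506 = 0.8057 mW.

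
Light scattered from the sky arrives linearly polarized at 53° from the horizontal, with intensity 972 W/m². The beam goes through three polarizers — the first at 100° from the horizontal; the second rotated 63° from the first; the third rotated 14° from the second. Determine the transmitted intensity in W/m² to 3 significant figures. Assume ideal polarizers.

I ≈ 87.7 W/m²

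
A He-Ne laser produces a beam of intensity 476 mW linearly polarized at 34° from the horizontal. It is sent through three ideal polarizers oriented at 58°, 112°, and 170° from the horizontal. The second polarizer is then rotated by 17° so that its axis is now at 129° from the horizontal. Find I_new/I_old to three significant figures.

I_new/I_old ≈ 0.622

Before rotation:
By Malus's law, I₁ = I₀ cos²(58° − 34°) = I₀ cos²(24°) = 0.8346 I₀.
I₂ = I₁ cos²(112° − 58°) = 0.8346 I₀ · cos²(54°) = 0.2883 I₀.
I₃ = I₂ cos²(170° − 112°) = 0.2883 I₀ · cos²(58°) = 0.08097 I₀.
After rotation:
I₁ = I₀ cos²(58° − 34°) = I₀ cos²(24°) = 0.8346 I₀.
I₂ = I₁ cos²(129° − 58°) = 0.8346 I₀ · cos²(71°) = 0.08846 I₀.
I₃ = I₂ cos²(170° − 129°) = 0.08846 I₀ · cos²(41°) = 0.05039 I₀.
Ratio = 0.05039 / 0.08097 = 0.6223.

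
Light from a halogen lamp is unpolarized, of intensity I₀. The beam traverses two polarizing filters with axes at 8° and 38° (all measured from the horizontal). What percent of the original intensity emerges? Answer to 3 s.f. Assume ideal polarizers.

≈ 37.5%

Unpolarized light through the first polarizer → I₁ = ½ I₀, now polarized at 8°.
I₂ = I₁ cos²(38° − 8°) = 0.5 I₀ · cos²(30°) = 0.375 I₀.
That is 37.5% of the incident intensity.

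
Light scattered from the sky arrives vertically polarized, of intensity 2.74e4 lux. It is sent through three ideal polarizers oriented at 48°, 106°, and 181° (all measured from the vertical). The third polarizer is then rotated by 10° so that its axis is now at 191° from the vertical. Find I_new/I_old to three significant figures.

Before rotation:
By Malus's law, I₁ = I₀ cos²(48° − 0°) = I₀ cos²(48°) = 0.4477 I₀.
I₂ = I₁ cos²(106° − 48°) = 0.4477 I₀ · cos²(58°) = 0.1257 I₀.
I₃ = I₂ cos²(181° − 106°) = 0.1257 I₀ · cos²(75°) = 0.008422 I₀.
After rotation:
I₁ = I₀ cos²(48° − 0°) = I₀ cos²(48°) = 0.4477 I₀.
I₂ = I₁ cos²(106° − 48°) = 0.4477 I₀ · cos²(58°) = 0.1257 I₀.
I₃ = I₂ cos²(191° − 106°) = 0.1257 I₀ · cos²(85°) = 0.0009551 I₀.
Ratio = 0.0009551 / 0.008422 = 0.1134.

I_new/I_old ≈ 0.113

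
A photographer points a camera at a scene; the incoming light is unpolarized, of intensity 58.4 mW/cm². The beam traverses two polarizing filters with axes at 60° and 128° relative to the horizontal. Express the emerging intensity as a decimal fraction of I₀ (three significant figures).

I/I₀ ≈ 0.0702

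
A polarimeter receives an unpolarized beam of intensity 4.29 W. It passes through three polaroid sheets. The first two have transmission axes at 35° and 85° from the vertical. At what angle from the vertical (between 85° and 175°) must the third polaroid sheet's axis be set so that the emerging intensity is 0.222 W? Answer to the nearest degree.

Unpolarized light through the first polarizer → I₁ = ½ I₀, now polarized at 35°.
I₂ = I₁ cos²(85° − 35°) = 0.5 I₀ · cos²(50°) = 0.2066 I₀.
Target fraction: 0.222 / 4.29 W = 0.05175 of I₀.
Need I₃/I₀ = 0.05175, so cos²(θ − 85°) = 0.05175 / 0.2066 = 0.2505.
θ − 85° = arccos(√0.2505) = 60.0°, giving θ ≈ 85 + 60.0 = 145.0°.

θ ≈ 145°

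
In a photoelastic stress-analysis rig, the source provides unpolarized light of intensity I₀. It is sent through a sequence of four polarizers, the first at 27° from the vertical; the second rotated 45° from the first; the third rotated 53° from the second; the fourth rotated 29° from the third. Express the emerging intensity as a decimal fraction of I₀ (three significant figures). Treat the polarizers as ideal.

≈ 0.0693 I₀

Unpolarized light through the first polarizer → I₁ = ½ I₀, now polarized at 27°.
I₂ = I₁ cos²(45°) = 0.5 · 0.5 I₀ = 0.25 I₀.
I₃ = I₂ cos²(53°) = 0.25 · 0.3622 I₀ = 0.09055 I₀.
I₄ = I₃ cos²(29°) = 0.09055 · 0.765 I₀ = 0.06926 I₀.
Transmitted fraction = 0.06926.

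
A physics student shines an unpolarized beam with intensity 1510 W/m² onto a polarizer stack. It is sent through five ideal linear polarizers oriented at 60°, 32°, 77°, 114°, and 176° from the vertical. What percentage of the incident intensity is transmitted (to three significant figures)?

≈ 2.74%

Unpolarized light through the first polarizer → I₁ = 1510 W/m²/2 = 755 W/m², polarized at 60°.
I₂ = I₁ · cos²(28°) = 755 · 0.7796 = 588.6 W/m².
I₃ = I₂ · cos²(45°) = 588.6 · 0.5 = 294.3 W/m².
I₄ = I₃ · cos²(37°) = 294.3 · 0.6378 = 187.7 W/m².
I₅ = I₄ · cos²(62°) = 187.7 · 0.2204 = 41.37 W/m².
That is 2.74% of the incident intensity.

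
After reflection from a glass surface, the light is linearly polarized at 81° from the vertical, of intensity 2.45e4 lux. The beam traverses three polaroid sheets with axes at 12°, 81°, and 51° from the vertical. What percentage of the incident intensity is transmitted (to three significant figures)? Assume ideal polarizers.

I₁ = 2.45e4 lux · cos²(69°) = 3146 lux.
I₂ = I₁ · cos²(69°) = 3146 · 0.1284 = 404.1 lux.
I₃ = I₂ · cos²(30°) = 404.1 · 0.75 = 303.1 lux.
That is 1.237% of the incident intensity.

≈ 1.24%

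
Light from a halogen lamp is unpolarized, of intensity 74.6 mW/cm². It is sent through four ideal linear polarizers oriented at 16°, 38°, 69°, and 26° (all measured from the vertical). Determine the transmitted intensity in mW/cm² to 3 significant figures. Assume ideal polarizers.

I ≈ 12.6 mW/cm²

Unpolarized light through the first polarizer → I₁ = 74.6 mW/cm²/2 = 37.3 mW/cm², polarized at 16°.
I₂ = I₁ · cos²(22°) = 37.3 · 0.8597 = 32.07 mW/cm².
I₃ = I₂ · cos²(31°) = 32.07 · 0.7347 = 23.56 mW/cm².
I₄ = I₃ · cos²(43°) = 23.56 · 0.5349 = 12.6 mW/cm².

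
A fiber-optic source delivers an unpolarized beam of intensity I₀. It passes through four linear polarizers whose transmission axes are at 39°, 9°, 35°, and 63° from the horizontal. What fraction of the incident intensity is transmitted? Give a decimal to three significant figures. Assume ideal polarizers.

≈ 0.236 I₀

Unpolarized light through the first polarizer → I₁ = ½ I₀, now polarized at 39°.
I₂ = I₁ cos²(9° − 39°) = 0.5 I₀ · cos²(30°) = 0.375 I₀.
I₃ = I₂ cos²(35° − 9°) = 0.375 I₀ · cos²(26°) = 0.3029 I₀.
I₄ = I₃ cos²(63° − 35°) = 0.3029 I₀ · cos²(28°) = 0.2362 I₀.
Transmitted fraction = 0.2362.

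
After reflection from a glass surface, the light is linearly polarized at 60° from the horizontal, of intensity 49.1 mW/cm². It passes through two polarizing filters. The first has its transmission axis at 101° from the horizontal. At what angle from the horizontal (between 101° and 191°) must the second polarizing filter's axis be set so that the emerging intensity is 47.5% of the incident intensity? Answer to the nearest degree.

I₁ = I₀ cos²(101° − 60°) = I₀ cos²(41°) = 0.5696 I₀.
Need I₂/I₀ = 0.475, so cos²(θ − 101°) = 0.475 / 0.5696 = 0.8339.
θ − 101° = arccos(√0.8339) = 24.0°, giving θ ≈ 101 + 24.0 = 125.0°.

θ ≈ 125°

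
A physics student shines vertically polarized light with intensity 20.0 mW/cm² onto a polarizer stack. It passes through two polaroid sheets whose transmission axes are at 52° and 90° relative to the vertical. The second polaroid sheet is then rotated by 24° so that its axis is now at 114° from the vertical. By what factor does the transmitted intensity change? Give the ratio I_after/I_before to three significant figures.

I_new/I_old ≈ 0.355

Before rotation:
I₁ = I₀ cos²(52° − 0°) = I₀ cos²(52°) = 0.379 I₀.
I₂ = I₁ cos²(90° − 52°) = 0.379 I₀ · cos²(38°) = 0.2354 I₀.
After rotation:
I₁ = I₀ cos²(52° − 0°) = I₀ cos²(52°) = 0.379 I₀.
I₂ = I₁ cos²(114° − 52°) = 0.379 I₀ · cos²(62°) = 0.08354 I₀.
Ratio = 0.08354 / 0.2354 = 0.3549.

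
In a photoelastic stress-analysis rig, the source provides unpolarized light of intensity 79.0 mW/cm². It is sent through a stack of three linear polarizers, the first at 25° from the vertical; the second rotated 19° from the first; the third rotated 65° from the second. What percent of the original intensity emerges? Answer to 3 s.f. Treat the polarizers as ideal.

≈ 7.98%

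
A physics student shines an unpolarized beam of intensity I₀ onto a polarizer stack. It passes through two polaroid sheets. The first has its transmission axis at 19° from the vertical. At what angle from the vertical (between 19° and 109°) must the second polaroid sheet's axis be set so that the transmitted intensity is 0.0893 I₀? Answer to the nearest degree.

Unpolarized light through the first polarizer → I₁ = ½ I₀, now polarized at 19°.
Need I₂/I₀ = 0.0893, so cos²(θ − 19°) = 0.0893 / 0.5 = 0.1786.
θ − 19° = arccos(√0.1786) = 65.0°, giving θ ≈ 19 + 65.0 = 84.0°.

θ ≈ 84°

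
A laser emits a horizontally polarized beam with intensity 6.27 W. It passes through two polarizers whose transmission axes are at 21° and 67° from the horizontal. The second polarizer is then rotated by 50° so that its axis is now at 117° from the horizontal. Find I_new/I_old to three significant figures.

Before rotation:
I₁ = I₀ cos²(21° − 0°) = I₀ cos²(21°) = 0.8716 I₀.
I₂ = I₁ cos²(67° − 21°) = 0.8716 I₀ · cos²(46°) = 0.4206 I₀.
After rotation:
I₁ = I₀ cos²(21° − 0°) = I₀ cos²(21°) = 0.8716 I₀.
Angle between axes 1 and 2: 84°. I₂ = 0.8716 I₀ · cos²(84°) = 0.009523 I₀.
Ratio = 0.009523 / 0.4206 = 0.02264.

I_new/I_old ≈ 0.0226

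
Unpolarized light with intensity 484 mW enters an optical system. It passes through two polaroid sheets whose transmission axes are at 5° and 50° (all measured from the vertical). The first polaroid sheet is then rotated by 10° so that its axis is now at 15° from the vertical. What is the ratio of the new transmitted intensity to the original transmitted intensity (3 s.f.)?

I_new/I_old ≈ 1.34

Before rotation:
Unpolarized light through the first polarizer → I₁ = ½ I₀, now polarized at 5°.
I₂ = I₁ cos²(50° − 5°) = 0.5 I₀ · cos²(45°) = 0.25 I₀.
After rotation:
Unpolarized light through the first polarizer → I₁ = ½ I₀, now polarized at 15°.
I₂ = I₁ cos²(50° − 15°) = 0.5 I₀ · cos²(35°) = 0.3355 I₀.
Ratio = 0.3355 / 0.25 = 1.342.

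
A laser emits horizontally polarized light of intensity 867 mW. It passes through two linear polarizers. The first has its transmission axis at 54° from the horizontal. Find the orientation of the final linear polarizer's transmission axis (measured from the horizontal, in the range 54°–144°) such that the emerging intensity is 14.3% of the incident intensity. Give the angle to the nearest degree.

By Malus's law, I₁ = I₀ cos²(54° − 0°) = I₀ cos²(54°) = 0.3455 I₀.
Need I₂/I₀ = 0.143, so cos²(θ − 54°) = 0.143 / 0.3455 = 0.4139.
θ − 54° = arccos(√0.4139) = 50.0°, giving θ ≈ 54 + 50.0 = 104.0°.

θ ≈ 104°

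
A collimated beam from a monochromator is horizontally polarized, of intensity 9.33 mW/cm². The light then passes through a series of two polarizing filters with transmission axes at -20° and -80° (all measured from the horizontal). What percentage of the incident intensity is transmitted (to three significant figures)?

≈ 22.1%

I₁ = 9.33 mW/cm² · cos²(20°) = 8.239 mW/cm².
I₂ = I₁ · cos²(60°) = 8.239 · 0.25 = 2.06 mW/cm².
That is 22.08% of the incident intensity.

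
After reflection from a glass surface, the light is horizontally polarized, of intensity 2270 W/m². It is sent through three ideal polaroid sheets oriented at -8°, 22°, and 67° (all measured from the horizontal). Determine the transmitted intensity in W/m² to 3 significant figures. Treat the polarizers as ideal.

By Malus's law, I₁ = 2270 W/m² · cos²(8°) = 2226 W/m².
I₂ = I₁ · cos²(30°) = 2226 · 0.75 = 1670 W/m².
I₃ = I₂ · cos²(45°) = 1670 · 0.5 = 834.8 W/m².

I ≈ 835 W/m²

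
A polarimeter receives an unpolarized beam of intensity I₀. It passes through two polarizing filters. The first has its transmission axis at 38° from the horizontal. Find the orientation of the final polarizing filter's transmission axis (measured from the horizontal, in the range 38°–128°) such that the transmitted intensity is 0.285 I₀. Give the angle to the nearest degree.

θ ≈ 79°

Unpolarized light through the first polarizer → I₁ = ½ I₀, now polarized at 38°.
Need I₂/I₀ = 0.285, so cos²(θ − 38°) = 0.285 / 0.5 = 0.57.
θ − 38° = arccos(√0.57) = 41.0°, giving θ ≈ 38 + 41.0 = 79.0°.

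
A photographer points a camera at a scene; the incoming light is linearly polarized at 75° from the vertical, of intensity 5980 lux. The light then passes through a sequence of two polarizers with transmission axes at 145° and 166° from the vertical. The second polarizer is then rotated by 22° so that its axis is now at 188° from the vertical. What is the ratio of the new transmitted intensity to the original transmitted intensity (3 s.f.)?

I_new/I_old ≈ 0.614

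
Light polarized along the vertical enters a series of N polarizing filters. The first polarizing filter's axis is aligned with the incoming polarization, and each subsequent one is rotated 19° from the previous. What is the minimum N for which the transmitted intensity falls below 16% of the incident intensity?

First polarizer is aligned with the polarization: full transmission.
Each further stage multiplies by cos²(19°) = 0.894.
After N polarizers: T = 0.894^(N−1). Require T < 0.16 ⇒ N−1 > ln(0.16)/ln(0.894) = 16.36, so N−1 ≥ 17 and N = 18.
Check: N=18 gives T = 0.1489 < 0.16; N=17 gives T = 0.1665.

N = 18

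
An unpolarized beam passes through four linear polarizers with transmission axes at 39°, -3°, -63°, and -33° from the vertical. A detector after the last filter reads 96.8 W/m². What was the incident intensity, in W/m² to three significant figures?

Unpolarized light through the first polarizer → I₁ = ½ I₀, now polarized at 39°.
I₂ = I₁ cos²(-3° − 39°) = 0.5 I₀ · cos²(42°) = 0.2761 I₀.
I₃ = I₂ cos²(-63° + 3°) = 0.2761 I₀ · cos²(60°) = 0.06903 I₀.
I₄ = I₃ cos²(-33° + 63°) = 0.06903 I₀ · cos²(30°) = 0.05177 I₀.
So 96.8 W/m² = 0.05177 I₀, giving I₀ = 96.8/0.05177 = 1870 W/m².

I₀ ≈ 1870 W/m²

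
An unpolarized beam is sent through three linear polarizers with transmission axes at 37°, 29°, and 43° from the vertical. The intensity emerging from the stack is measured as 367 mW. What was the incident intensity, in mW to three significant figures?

I₀ ≈ 795 mW

Unpolarized light through the first polarizer → I₁ = ½ I₀, now polarized at 37°.
I₂ = I₁ cos²(29° − 37°) = 0.5 I₀ · cos²(8°) = 0.4903 I₀.
I₃ = I₂ cos²(43° − 29°) = 0.4903 I₀ · cos²(14°) = 0.4616 I₀.
So 367 mW = 0.4616 I₀, giving I₀ = 367/0.4616 = 795 mW.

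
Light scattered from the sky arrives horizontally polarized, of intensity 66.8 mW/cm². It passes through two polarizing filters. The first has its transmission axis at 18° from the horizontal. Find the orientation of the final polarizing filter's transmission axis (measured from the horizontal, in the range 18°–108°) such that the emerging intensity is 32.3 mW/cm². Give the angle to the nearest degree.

θ ≈ 61°

I₁ = I₀ cos²(18° − 0°) = I₀ cos²(18°) = 0.9045 I₀.
Target fraction: 32.3 / 66.8 mW/cm² = 0.4835 of I₀.
Need I₂/I₀ = 0.4835, so cos²(θ − 18°) = 0.4835 / 0.9045 = 0.5346.
θ − 18° = arccos(√0.5346) = 43.0°, giving θ ≈ 18 + 43.0 = 61.0°.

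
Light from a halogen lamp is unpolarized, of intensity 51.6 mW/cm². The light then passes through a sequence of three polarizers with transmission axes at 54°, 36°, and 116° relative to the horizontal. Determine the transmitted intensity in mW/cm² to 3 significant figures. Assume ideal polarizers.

Unpolarized light through the first polarizer → I₁ = 51.6 mW/cm²/2 = 25.8 mW/cm², polarized at 54°.
I₂ = I₁ · cos²(18°) = 25.8 · 0.9045 = 23.34 mW/cm².
I₃ = I₂ · cos²(80°) = 23.34 · 0.03015 = 0.7037 mW/cm².

I ≈ 0.704 mW/cm²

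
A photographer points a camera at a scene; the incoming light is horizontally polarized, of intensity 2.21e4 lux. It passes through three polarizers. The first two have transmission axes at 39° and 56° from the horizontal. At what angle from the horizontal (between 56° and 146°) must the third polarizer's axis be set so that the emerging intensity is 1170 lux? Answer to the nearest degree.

θ ≈ 128°

By Malus's law, I₁ = I₀ cos²(39° − 0°) = I₀ cos²(39°) = 0.604 I₀.
I₂ = I₁ cos²(56° − 39°) = 0.604 I₀ · cos²(17°) = 0.5523 I₀.
Target fraction: 1170 / 2.21e4 lux = 0.05294 of I₀.
Need I₃/I₀ = 0.05294, so cos²(θ − 56°) = 0.05294 / 0.5523 = 0.09585.
θ − 56° = arccos(√0.09585) = 72.0°, giving θ ≈ 56 + 72.0 = 128.0°.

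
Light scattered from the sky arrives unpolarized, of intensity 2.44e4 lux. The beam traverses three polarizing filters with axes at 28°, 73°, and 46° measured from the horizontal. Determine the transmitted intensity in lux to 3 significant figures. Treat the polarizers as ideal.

Unpolarized light through the first polarizer → I₁ = 2.44e4 lux/2 = 1.22e+04 lux, polarized at 28°.
I₂ = I₁ · cos²(45°) = 1.22e+04 · 0.5 = 6100 lux.
I₃ = I₂ · cos²(27°) = 6100 · 0.7939 = 4843 lux.

I ≈ 4840 lux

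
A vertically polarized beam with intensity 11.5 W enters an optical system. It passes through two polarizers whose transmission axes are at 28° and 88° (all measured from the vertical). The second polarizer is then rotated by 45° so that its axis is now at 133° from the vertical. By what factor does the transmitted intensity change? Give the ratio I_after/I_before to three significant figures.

I_new/I_old ≈ 0.268

Before rotation:
By Malus's law, I₁ = I₀ cos²(28° − 0°) = I₀ cos²(28°) = 0.7796 I₀.
I₂ = I₁ cos²(88° − 28°) = 0.7796 I₀ · cos²(60°) = 0.1949 I₀.
After rotation:
I₁ = I₀ cos²(28° − 0°) = I₀ cos²(28°) = 0.7796 I₀.
Angle between axes 1 and 2: 75°. I₂ = 0.7796 I₀ · cos²(75°) = 0.05222 I₀.
Ratio = 0.05222 / 0.1949 = 0.2679.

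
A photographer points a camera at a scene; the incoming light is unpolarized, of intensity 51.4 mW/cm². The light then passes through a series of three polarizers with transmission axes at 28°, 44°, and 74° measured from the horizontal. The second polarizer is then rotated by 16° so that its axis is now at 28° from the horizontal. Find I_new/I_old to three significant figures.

I_new/I_old ≈ 0.696

Before rotation:
Unpolarized light through the first polarizer → I₁ = ½ I₀, now polarized at 28°.
I₂ = I₁ cos²(44° − 28°) = 0.5 I₀ · cos²(16°) = 0.462 I₀.
I₃ = I₂ cos²(74° − 44°) = 0.462 I₀ · cos²(30°) = 0.3465 I₀.
After rotation:
Unpolarized light through the first polarizer → I₁ = ½ I₀, now polarized at 28°.
I₂ = I₁ cos²(28° − 28°) = 0.5 I₀ · cos²(0°) = 0.5 I₀.
I₃ = I₂ cos²(74° − 28°) = 0.5 I₀ · cos²(46°) = 0.2413 I₀.
Ratio = 0.2413 / 0.3465 = 0.6963.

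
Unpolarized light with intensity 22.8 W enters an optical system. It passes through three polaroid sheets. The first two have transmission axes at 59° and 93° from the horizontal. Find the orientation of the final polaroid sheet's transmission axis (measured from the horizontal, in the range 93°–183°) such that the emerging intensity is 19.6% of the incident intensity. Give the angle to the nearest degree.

Unpolarized light through the first polarizer → I₁ = ½ I₀, now polarized at 59°.
I₂ = I₁ cos²(93° − 59°) = 0.5 I₀ · cos²(34°) = 0.3437 I₀.
Need I₃/I₀ = 0.196, so cos²(θ − 93°) = 0.196 / 0.3437 = 0.5703.
θ − 93° = arccos(√0.5703) = 41.0°, giving θ ≈ 93 + 41.0 = 134.0°.

θ ≈ 134°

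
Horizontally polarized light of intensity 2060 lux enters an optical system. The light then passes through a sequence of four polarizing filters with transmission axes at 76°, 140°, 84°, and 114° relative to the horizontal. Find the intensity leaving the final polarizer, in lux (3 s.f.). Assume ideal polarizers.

I₁ = 2060 lux · cos²(76°) = 120.6 lux.
I₂ = I₁ · cos²(64°) = 120.6 · 0.1922 = 23.17 lux.
I₃ = I₂ · cos²(56°) = 23.17 · 0.3127 = 7.245 lux.
I₄ = I₃ · cos²(30°) = 7.245 · 0.75 = 5.434 lux.

I ≈ 5.43 lux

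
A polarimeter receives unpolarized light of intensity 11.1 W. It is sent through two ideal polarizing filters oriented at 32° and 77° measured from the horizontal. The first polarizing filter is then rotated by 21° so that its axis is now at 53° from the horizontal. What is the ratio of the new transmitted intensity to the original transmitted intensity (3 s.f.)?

Before rotation:
Unpolarized light through the first polarizer → I₁ = ½ I₀, now polarized at 32°.
I₂ = I₁ cos²(77° − 32°) = 0.5 I₀ · cos²(45°) = 0.25 I₀.
After rotation:
Unpolarized light through the first polarizer → I₁ = ½ I₀, now polarized at 53°.
I₂ = I₁ cos²(77° − 53°) = 0.5 I₀ · cos²(24°) = 0.4173 I₀.
Ratio = 0.4173 / 0.25 = 1.669.

I_new/I_old ≈ 1.67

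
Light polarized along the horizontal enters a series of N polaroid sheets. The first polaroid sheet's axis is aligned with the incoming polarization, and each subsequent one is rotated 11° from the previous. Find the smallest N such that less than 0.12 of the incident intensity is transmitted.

N = 59

First polarizer is aligned with the polarization: full transmission.
Each further stage multiplies by cos²(11°) = 0.9636.
After N polarizers: T = 0.9636^(N−1). Require T < 0.12 ⇒ N−1 > ln(0.12)/ln(0.9636) = 57.17, so N−1 ≥ 58 and N = 59.
Check: N=59 gives T = 0.1164 < 0.12; N=58 gives T = 0.1208.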